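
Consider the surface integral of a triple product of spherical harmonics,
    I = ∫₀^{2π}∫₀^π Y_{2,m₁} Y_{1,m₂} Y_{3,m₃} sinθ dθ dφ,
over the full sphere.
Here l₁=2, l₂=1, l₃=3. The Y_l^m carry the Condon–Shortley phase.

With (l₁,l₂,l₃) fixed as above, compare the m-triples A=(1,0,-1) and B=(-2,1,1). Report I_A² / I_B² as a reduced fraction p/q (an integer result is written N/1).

Same 2,1,3: normalisation and zero-m 3j drop out of the ratio.
A: Δ: 0! 4! 2! / 7! → 1/105; sum: t=0:+1/6 = 1/6; 3j²(2 1 3; 1 0 -1) = Δ·Π!·Σ² = 8/105  (sign +1)
B: Δ: 0! 4! 2! / 7! → 1/105; sum: t=0:+1/48 = 1/48; 3j²(2 1 3; -2 1 1) = Δ·Π!·Σ² = 1/105  (sign +1)
I_A²/I_B² = (8/105)/(1/105) = 8/1

8/1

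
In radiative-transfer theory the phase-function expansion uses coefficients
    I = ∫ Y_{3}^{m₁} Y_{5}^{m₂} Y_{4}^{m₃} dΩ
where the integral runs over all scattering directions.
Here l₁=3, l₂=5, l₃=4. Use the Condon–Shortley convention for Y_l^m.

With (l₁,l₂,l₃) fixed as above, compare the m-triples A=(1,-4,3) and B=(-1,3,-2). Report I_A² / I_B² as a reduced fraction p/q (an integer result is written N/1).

Same 3,5,4: normalisation and zero-m 3j drop out of the ratio.
A: Δ: 4! 2! 6! / 13! → 1/180180; sum: t=0:+1/5760 t=1:−1/4320 = -1/17280; 3j²(3 5 4; 1 -4 3) = Δ·Π!·Σ² = 7/4290  (sign +1)
B: Δ: 4! 2! 6! / 13! → 1/180180; sum: t=2:+1/5760 t=3:−1/720 t=4:+1/2304 = -1/1280; 3j²(3 5 4; -1 3 -2) = Δ·Π!·Σ² = 27/1430  (sign -1)
I_A²/I_B² = (7/4290)/(27/1430) = 7/81

7/81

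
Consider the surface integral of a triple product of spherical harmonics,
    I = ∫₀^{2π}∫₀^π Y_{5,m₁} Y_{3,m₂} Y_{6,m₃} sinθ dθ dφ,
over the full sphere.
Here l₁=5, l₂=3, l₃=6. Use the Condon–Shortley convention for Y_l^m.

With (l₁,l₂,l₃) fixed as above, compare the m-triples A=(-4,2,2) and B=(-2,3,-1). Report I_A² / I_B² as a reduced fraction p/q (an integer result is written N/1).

Same 5,3,6: normalisation and zero-m 3j drop out of the ratio.
A: Δ: 2! 8! 4! / 15! → 1/675675; sum: t=1:−1/967680 t=2:+1/60480 = 1/64512; 3j²(5 3 6; -4 2 2) = Δ·Π!·Σ² = 15/1001  (sign +1)
B: Δ: 2! 8! 4! / 15! → 1/675675; sum: t=2:+1/34560 = 1/34560; 3j²(5 3 6; -2 3 -1) = Δ·Π!·Σ² = 7/429  (sign -1)
I_A²/I_B² = (15/1001)/(7/429) = 45/49

45/49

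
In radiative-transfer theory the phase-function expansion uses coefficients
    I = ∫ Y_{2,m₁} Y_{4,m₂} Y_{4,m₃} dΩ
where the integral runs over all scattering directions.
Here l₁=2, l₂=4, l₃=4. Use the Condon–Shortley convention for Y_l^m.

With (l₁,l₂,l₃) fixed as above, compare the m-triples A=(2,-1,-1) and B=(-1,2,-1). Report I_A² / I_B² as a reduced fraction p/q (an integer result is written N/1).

200/81

Same 2,4,4: normalisation and zero-m 3j drop out of the ratio.
A: Δ: 2! 2! 6! / 11! → 1/13860; sum: t=0:+1/144 = 1/144; 3j²(2 4 4; 2 -1 -1) = Δ·Π!·Σ² = 10/231  (sign -1)
B: Δ: 2! 2! 6! / 11! → 1/13860; sum: t=1:−1/240 t=2:+1/96 = 1/160; 3j²(2 4 4; -1 2 -1) = Δ·Π!·Σ² = 27/1540  (sign -1)
I_A²/I_B² = (10/231)/(27/1540) = 200/81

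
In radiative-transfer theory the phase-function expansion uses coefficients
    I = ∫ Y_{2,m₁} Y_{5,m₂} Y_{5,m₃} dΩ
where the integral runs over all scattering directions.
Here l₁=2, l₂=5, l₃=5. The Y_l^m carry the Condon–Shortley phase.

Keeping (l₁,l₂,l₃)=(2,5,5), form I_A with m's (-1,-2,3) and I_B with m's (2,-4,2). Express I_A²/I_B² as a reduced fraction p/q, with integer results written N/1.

Same 2,5,5: normalisation and zero-m 3j drop out of the ratio.
A: Δ: 2! 2! 8! / 13! → 1/38610; sum: t=1:−1/2880 t=2:+1/10080 = -1/4032; 3j²(2 5 5; -1 -2 3) = Δ·Π!·Σ² = 10/429  (sign -1)
B: Δ: 2! 2! 8! / 13! → 1/38610; sum: t=0:+1/20160 = 1/20160; 3j²(2 5 5; 2 -4 2) = Δ·Π!·Σ² = 12/715  (sign -1)
I_A²/I_B² = (10/429)/(12/715) = 25/18

25/18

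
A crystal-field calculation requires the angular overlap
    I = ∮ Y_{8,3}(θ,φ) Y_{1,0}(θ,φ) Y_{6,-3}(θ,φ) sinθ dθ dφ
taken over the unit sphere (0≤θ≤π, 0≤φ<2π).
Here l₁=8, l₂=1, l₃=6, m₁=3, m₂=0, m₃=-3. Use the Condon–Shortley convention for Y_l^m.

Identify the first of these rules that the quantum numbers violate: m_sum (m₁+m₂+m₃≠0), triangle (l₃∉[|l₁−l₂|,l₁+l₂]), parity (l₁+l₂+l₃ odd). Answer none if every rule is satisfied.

triangle

m₁+m₂+m₃ = 3 + 0 − 3 = 0  ✓
triangle: |8−1|=7 ≤ l₃=6 ≤ 8+1=9  ✗
parity: l₁+l₂+l₃ = 15 is odd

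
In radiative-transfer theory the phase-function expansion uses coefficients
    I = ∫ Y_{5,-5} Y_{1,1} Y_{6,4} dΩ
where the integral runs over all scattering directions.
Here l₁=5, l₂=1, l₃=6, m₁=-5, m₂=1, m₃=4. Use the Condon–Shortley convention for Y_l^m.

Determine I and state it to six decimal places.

Rules hold: Σm=0, L=12 even, 4≤6≤6.
N = 11·3·13 = 429
Δ = 0!·10!·2!/13! = 1/858
Racah Σ t=0..0: t=0:+1/14400 = 1/14400
⇒ 3j(5 1 6; 0 0 0)² = 6/143, sgn +1
Racah Σ t=0..0: t=0:+1/7257600 = 1/7257600
⇒ 3j(5 1 6; -5 1 4)² = 1/858, sgn +1
4πI² = N·(3j₀)²·(3jₘ)² = 3/143
I = +1·√(0.020979/4π) = 0.04085899

0.040859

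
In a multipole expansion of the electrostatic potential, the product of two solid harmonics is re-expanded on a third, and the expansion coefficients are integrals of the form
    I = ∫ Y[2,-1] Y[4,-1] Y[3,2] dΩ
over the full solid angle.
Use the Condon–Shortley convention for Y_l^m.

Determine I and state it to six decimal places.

0.000000

l₁+l₂+l₃=9 is odd: 3j(l;000)=0 ⇒ I=0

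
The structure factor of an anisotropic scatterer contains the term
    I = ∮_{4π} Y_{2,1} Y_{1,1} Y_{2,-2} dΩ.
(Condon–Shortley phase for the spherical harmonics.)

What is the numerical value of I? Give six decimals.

l₁+l₂+l₃=5 is odd: 3j(l;000)=0 ⇒ I=0

0.000000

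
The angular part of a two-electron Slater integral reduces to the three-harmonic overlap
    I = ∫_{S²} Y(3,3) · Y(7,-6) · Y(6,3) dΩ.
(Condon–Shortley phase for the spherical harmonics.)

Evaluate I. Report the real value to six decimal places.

-0.153803

Checks pass: Σm=0; 16 even; l₃=6∈[4,10].
(2·3+1)(2·7+1)(2·6+1) = 1365
Δ: 4! 2! 10! / 17! → 1/2042040
sum: t=1:−1/207360 t=2:+1/57600 t=3:−1/207360 = 1/129600
3j²(3 7 6; 0 0 0) = Δ·Π!·Σ² = 168/12155  (sign +1)
sum: t=0:+1/17418240 = 1/17418240
3j²(3 7 6; 3 -6 3) = Δ·Π!·Σ² = 15/952  (sign -1)
combine: 4πI² = 1365·168/12155·15/952 = 945/3179
take √, sign -1: I = -0.15380332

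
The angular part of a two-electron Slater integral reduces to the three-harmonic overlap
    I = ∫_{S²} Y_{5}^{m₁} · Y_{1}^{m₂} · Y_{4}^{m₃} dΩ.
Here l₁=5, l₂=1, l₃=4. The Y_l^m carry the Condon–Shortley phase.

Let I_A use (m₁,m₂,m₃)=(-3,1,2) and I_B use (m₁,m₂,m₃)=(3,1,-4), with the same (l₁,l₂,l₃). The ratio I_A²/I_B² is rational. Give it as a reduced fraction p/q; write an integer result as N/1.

28/1

Same 5,1,4: normalisation and zero-m 3j drop out of the ratio.
A: Δ: 2! 8! 0! / 11! → 1/495; sum: t=2:+1/2880 = 1/2880; 3j²(5 1 4; -3 1 2) = Δ·Π!·Σ² = 28/495  (sign +1)
B: Δ: 2! 8! 0! / 11! → 1/495; sum: t=2:+1/80640 = 1/80640; 3j²(5 1 4; 3 1 -4) = Δ·Π!·Σ² = 1/495  (sign +1)
I_A²/I_B² = (28/495)/(1/495) = 28/1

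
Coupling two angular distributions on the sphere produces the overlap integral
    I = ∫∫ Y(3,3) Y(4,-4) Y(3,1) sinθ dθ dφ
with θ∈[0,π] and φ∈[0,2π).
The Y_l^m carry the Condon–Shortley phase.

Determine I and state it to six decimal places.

-0.166198

Checks pass: Σm=0; 10 even; l₃=3∈[1,7].
(2·3+1)(2·4+1)(2·3+1) = 441
Δ: 4! 2! 4! / 11! → 1/34650
sum: t=1:−1/72 t=2:+1/16 t=3:−1/72 = 5/144
3j²(3 4 3; 0 0 0) = Δ·Π!·Σ² = 2/77  (sign -1)
sum: t=0:+1/1152 = 1/1152
3j²(3 4 3; 3 -4 1) = Δ·Π!·Σ² = 1/33  (sign +1)
combine: 4πI² = 441·2/77·1/33 = 42/121
take √, sign -1: I = -0.16619847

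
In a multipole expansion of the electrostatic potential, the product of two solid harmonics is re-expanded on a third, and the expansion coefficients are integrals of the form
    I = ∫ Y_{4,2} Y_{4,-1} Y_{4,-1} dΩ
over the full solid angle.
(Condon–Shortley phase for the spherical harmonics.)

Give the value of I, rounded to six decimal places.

0.144370

Checks pass: Σm=0; 12 even; l₃=4∈[0,8].
(2·4+1)(2·4+1)(2·4+1) = 729
Δ: 4! 4! 4! / 13! → 1/450450
sum: t=0:+1/13824 t=1:−1/216 t=2:+1/64 t=3:−1/216 t=4:+1/13824 = 5/768
3j²(4 4 4; 0 0 0) = Δ·Π!·Σ² = 18/1001  (sign +1)
sum: t=0:+1/576 t=1:−1/144 t=2:+1/576 = -1/288
3j²(4 4 4; 2 -1 -1) = Δ·Π!·Σ² = 20/1001  (sign +1)
combine: 4πI² = 729·18/1001·20/1001 = 262440/1002001
take √, sign +1: I = 0.14436968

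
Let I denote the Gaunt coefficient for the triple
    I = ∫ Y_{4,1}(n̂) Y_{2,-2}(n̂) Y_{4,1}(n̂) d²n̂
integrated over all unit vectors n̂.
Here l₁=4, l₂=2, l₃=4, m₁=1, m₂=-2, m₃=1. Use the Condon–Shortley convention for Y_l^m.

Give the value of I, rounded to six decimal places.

0.200662

m-sum 0 ✓  L=10 even ✓  2≤4≤6 ✓
Π(2lᵢ+1) = 9×5×9 = 405
triangle coeff Δ(4,2,4) = 1/13860
Σ_t [0,2]: t=0:+1/192 t=1:−1/36 t=2:+1/192 = -5/288
(3j)²=20/693 [(4 2 4; 0 0 0)], sign=-1
Σ_t [0,0]: t=0:+1/144 = 1/144
(3j)²=10/231 [(4 2 4; 1 -2 1)], sign=-1
⇒ 4πI² = 3000/5929
I = (+1)√(3000/5929/(4π)) = 0.20066192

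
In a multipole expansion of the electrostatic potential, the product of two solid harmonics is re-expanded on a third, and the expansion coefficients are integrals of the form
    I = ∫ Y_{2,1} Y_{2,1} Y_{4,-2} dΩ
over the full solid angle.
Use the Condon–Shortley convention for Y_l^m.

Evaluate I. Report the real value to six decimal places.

0.254875

Checks pass: Σm=0; 8 even; l₃=4∈[0,4].
(2·2+1)(2·2+1)(2·4+1) = 225
Δ: 0! 4! 4! / 9! → 1/630
sum: t=0:+1/16 = 1/16
3j²(2 2 4; 0 0 0) = Δ·Π!·Σ² = 2/35  (sign +1)
sum: t=0:+1/36 = 1/36
3j²(2 2 4; 1 1 -2) = Δ·Π!·Σ² = 4/63  (sign +1)
combine: 4πI² = 225·2/35·4/63 = 40/49
take √, sign +1: I = 0.25487487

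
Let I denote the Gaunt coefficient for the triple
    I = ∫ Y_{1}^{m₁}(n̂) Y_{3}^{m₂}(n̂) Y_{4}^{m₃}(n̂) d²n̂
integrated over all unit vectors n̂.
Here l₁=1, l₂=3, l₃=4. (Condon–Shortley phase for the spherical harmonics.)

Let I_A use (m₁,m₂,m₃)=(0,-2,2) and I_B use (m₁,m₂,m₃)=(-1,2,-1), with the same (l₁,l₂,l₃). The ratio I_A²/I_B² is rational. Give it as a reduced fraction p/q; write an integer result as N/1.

4/1

l's match ⇒ only the (l;m) 3-j factors differ between A and B.
A: triangle coeff Δ(1,3,4) = 1/252; Σ_t [0,0]: t=0:+1/120 = 1/120; (3j)²=1/21 [(1 3 4; 0 -2 2)], sign=+1
B: triangle coeff Δ(1,3,4) = 1/252; Σ_t [0,0]: t=0:+1/240 = 1/240; (3j)²=1/84 [(1 3 4; -1 2 -1)], sign=-1
I_A²/I_B² = (1/21)/(1/84) = 4/1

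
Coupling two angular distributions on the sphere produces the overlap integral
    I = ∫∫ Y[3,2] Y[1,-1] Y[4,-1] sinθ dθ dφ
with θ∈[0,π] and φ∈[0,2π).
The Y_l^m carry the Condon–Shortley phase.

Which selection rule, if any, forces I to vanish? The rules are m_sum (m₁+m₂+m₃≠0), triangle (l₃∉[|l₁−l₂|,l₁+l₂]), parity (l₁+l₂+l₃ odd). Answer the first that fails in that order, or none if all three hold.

Σmᵢ = 0  ✓
l₃∈[|l₁−l₂|,l₁+l₂]=[2,4], have l₃=4  ✓
Σlᵢ = 8 ⇒ even  ✓

none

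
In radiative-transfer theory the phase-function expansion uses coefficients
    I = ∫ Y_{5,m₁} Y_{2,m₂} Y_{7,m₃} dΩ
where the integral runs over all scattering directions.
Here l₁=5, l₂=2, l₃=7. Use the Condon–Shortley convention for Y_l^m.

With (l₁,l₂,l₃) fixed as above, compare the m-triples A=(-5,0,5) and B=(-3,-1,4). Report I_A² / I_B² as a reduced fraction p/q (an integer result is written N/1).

Shared (l₁,l₂,l₃)=(5,2,7): N and (l;000)² cancel in I_A²/I_B².
A: Δ = 0!·10!·4!/15! = 1/15015; Racah Σ t=0..0: t=0:+1/14515200 = 1/14515200; ⇒ 3j(5 2 7; -5 0 5)² = 2/455, sgn +1
B: Δ = 0!·10!·4!/15! = 1/15015; Racah Σ t=0..0: t=0:+1/483840 = 1/483840; ⇒ 3j(5 2 7; -3 -1 4)² = 3/91, sgn -1
I_A²/I_B² = (2/455)/(3/91) = 2/15

2/15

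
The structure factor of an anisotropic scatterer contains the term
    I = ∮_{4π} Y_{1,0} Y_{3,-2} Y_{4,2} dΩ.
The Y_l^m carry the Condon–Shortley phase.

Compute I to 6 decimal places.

m-sum 0 ✓  L=8 even ✓  2≤4≤4 ✓
Π(2lᵢ+1) = 3×7×9 = 189
triangle coeff Δ(1,3,4) = 1/252
Σ_t [0,0]: t=0:+1/36 = 1/36
(3j)²=4/63 [(1 3 4; 0 0 0)], sign=+1
Σ_t [0,0]: t=0:+1/120 = 1/120
(3j)²=1/21 [(1 3 4; 0 -2 2)], sign=+1
⇒ 4πI² = 4/7
I = (+1)√(4/7/(4π)) = 0.21324362

0.213244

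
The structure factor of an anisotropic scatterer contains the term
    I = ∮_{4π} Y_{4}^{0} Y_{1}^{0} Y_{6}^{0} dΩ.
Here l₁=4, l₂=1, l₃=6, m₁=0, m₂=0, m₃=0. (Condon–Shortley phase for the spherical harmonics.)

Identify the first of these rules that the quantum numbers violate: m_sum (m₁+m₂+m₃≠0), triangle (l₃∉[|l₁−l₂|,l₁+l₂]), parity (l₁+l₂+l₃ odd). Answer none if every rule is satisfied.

m₁+m₂+m₃ = 0 + 0 + 0 = 0  ✓
triangle: |4−1|=3 ≤ l₃=6 ≤ 4+1=5  ✗
parity: l₁+l₂+l₃ = 11 is odd

triangle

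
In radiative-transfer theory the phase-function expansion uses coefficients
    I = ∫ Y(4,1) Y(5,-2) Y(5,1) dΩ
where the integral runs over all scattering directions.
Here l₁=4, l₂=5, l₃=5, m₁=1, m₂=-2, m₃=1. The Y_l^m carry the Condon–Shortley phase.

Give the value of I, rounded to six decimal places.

Rules hold: Σm=0, L=14 even, 1≤5≤9.
N = 9·11·11 = 1089
Δ = 4!·4!·6!/15! = 1/3153150
Racah Σ t=0..4: t=0:+1/69120 t=1:−1/1728 t=2:+1/576 t=3:−1/1728 t=4:+1/69120 = 7/11520
⇒ 3j(4 5 5; 0 0 0)² = 2/143, sgn -1
Racah Σ t=0..3: t=0:+1/5184 t=1:−1/1152 t=2:+1/2880 t=3:−1/103680 = -7/20736
⇒ 3j(4 5 5; 1 -2 1)² = 35/2574, sgn -1
4πI² = N·(3j₀)²·(3jₘ)² = 35/169
I = +1·√(0.207101/4π) = 0.12837656

0.128377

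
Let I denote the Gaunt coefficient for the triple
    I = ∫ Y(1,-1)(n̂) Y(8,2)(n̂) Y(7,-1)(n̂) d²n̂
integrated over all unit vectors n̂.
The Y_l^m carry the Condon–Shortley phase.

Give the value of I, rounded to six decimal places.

0.205254

Checks pass: Σm=0; 16 even; l₃=7∈[7,9].
(2·1+1)(2·8+1)(2·7+1) = 765
Δ: 2! 0! 14! / 17! → 1/2040
sum: t=1:−1/25401600 = -1/25401600
3j²(1 8 7; 0 0 0) = Δ·Π!·Σ² = 8/255  (sign +1)
sum: t=2:+1/58060800 = 1/58060800
3j²(1 8 7; -1 2 -1) = Δ·Π!·Σ² = 3/136  (sign +1)
combine: 4πI² = 765·8/255·3/136 = 9/17
take √, sign +1: I = 0.20525411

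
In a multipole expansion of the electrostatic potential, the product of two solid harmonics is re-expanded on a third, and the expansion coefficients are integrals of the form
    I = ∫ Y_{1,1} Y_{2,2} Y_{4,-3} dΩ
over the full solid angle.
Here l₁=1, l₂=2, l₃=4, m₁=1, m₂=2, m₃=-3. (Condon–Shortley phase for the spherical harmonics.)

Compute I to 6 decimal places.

l₃=4 ∉ [1,3] — triangle fails ⇒ I = 0

0.000000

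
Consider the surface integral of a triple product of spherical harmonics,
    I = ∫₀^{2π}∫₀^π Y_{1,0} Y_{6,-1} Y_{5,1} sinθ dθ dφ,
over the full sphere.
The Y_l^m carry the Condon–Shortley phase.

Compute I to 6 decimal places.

-0.241725

Rules hold: Σm=0, L=12 even, 5≤5≤7.
N = 3·13·11 = 429
Δ = 2!·0!·10!/13! = 1/858
Racah Σ t=1..1: t=1:−1/14400 = -1/14400
⇒ 3j(1 6 5; 0 0 0)² = 6/143, sgn +1
Racah Σ t=1..1: t=1:−1/17280 = -1/17280
⇒ 3j(1 6 5; 0 -1 1)² = 35/858, sgn -1
4πI² = N·(3j₀)²·(3jₘ)² = 105/143
I = -1·√(0.734266/4π) = -0.24172507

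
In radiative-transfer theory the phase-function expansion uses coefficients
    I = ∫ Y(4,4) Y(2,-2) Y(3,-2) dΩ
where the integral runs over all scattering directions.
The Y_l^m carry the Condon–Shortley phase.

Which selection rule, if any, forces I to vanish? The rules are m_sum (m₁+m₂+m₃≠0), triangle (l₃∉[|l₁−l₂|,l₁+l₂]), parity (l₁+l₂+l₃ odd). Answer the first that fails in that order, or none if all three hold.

m₁+m₂+m₃ = 4 − 2 − 2 = 0  ✓
triangle: |4−2|=2 ≤ l₃=3 ≤ 4+2=6  ✓
parity: l₁+l₂+l₃ = 9 is odd  ✗

parity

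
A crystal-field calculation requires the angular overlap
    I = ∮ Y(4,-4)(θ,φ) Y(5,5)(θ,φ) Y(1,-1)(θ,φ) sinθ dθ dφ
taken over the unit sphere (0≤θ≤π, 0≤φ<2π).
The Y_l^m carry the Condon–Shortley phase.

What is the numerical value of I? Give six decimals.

Checks pass: Σm=0; 10 even; l₃=1∈[1,9].
(2·4+1)(2·5+1)(2·1+1) = 297
Δ: 8! 0! 2! / 11! → 1/495
sum: t=4:+1/576 = 1/576
3j²(4 5 1; 0 0 0) = Δ·Π!·Σ² = 5/99  (sign -1)
sum: t=8:+1/80640 = 1/80640
3j²(4 5 1; -4 5 -1) = Δ·Π!·Σ² = 1/11  (sign +1)
combine: 4πI² = 297·5/99·1/11 = 15/11
take √, sign -1: I = -0.32941575

-0.329416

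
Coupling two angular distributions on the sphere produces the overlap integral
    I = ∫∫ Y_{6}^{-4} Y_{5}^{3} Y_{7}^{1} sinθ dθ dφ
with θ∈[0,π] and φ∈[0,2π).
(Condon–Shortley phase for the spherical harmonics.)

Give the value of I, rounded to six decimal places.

-0.130527

m-sum 0 ✓  L=18 even ✓  1≤7≤11 ✓
Π(2lᵢ+1) = 13×11×15 = 2145
triangle coeff Δ(6,5,7) = 1/174594420
Σ_t [0,4]: t=0:+1/4147200 t=1:−1/207360 t=2:+1/82944 t=3:−1/207360 t=4:+1/4147200 = 1/345600
(3j)²=420/46189 [(6 5 7; 0 0 0)], sign=-1
Σ_t [2,4]: t=2:+1/116121600 t=3:−1/3628800 t=4:+1/1658880 = 13/38707200
(3j)²=39/3553 [(6 5 7; -4 3 1)], sign=+1
⇒ 4πI² = 245700/1147619
I = (-1)√(245700/1147619/(4π)) = -0.13052653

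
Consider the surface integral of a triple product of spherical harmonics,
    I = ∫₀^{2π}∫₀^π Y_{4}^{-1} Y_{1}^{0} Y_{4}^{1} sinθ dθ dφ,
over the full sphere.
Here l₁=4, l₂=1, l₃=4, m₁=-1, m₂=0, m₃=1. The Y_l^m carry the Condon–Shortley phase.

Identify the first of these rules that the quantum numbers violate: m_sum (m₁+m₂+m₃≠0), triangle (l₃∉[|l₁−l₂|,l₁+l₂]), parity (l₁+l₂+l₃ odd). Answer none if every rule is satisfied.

azimuthal sum: -1 + 0 + 1 = 0  ✓
3 ≤ 4 ≤ 5 (triangle on l)  ✓
L = 4 + 1 + 4 = 9 (odd)  ✗

parity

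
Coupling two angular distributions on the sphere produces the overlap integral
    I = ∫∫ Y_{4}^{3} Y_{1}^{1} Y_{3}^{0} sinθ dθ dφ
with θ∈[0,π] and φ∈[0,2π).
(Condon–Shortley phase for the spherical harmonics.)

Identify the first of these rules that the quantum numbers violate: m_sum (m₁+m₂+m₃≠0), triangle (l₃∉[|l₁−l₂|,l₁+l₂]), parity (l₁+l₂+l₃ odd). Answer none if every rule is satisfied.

m_sum

m₁+m₂+m₃ = 3 + 1 + 0 = 4  ✗
triangle: |4−1|=3 ≤ l₃=3 ≤ 4+1=5
parity: l₁+l₂+l₃ = 8 is even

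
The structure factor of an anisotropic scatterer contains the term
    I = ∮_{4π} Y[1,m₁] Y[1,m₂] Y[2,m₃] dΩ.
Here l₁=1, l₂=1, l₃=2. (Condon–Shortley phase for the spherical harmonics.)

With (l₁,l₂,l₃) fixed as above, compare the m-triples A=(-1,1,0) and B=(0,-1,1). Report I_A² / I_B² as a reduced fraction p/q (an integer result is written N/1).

Same 1,1,2: normalisation and zero-m 3j drop out of the ratio.
A: Δ: 0! 2! 2! / 5! → 1/30; sum: t=0:+1/4 = 1/4; 3j²(1 1 2; -1 1 0) = Δ·Π!·Σ² = 1/30  (sign +1)
B: Δ: 0! 2! 2! / 5! → 1/30; sum: t=0:+1/2 = 1/2; 3j²(1 1 2; 0 -1 1) = Δ·Π!·Σ² = 1/10  (sign -1)
I_A²/I_B² = (1/30)/(1/10) = 1/3

1/3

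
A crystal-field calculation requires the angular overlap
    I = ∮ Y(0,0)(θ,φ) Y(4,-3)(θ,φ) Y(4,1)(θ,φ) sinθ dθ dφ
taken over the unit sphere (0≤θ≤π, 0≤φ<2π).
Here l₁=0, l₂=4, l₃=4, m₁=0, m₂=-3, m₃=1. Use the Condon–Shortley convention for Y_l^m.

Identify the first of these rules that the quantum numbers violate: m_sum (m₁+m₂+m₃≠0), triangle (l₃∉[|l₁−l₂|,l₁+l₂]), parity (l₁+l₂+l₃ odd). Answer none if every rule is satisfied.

m₁+m₂+m₃ = 0 − 3 + 1 = -2  ✗
triangle: |0−4|=4 ≤ l₃=4 ≤ 0+4=4
parity: l₁+l₂+l₃ = 8 is even

m_sum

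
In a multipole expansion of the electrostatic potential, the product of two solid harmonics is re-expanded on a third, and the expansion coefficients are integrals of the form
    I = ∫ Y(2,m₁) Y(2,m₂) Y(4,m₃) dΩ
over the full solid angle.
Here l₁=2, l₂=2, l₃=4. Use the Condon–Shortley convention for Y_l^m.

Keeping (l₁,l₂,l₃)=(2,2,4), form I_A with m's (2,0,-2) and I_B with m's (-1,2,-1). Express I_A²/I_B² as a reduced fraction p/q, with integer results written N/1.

3/1

l's match ⇒ only the (l;m) 3-j factors differ between A and B.
A: triangle coeff Δ(2,2,4) = 1/630; Σ_t [0,0]: t=0:+1/96 = 1/96; (3j)²=1/42 [(2 2 4; 2 0 -2)], sign=+1
B: triangle coeff Δ(2,2,4) = 1/630; Σ_t [0,0]: t=0:+1/144 = 1/144; (3j)²=1/126 [(2 2 4; -1 2 -1)], sign=-1
I_A²/I_B² = (1/42)/(1/126) = 3/1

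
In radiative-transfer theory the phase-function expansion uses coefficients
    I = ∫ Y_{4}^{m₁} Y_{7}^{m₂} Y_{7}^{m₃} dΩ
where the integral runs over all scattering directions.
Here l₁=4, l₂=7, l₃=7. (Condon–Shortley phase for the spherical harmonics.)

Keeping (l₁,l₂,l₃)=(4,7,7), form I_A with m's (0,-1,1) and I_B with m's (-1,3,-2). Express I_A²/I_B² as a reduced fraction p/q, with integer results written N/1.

l's match ⇒ only the (l;m) 3-j factors differ between A and B.
A: triangle coeff Δ(4,7,7) = 1/58198140; Σ_t [0,4]: t=0:+1/9953280 t=1:−1/518400 t=2:+1/276480 t=3:−1/1088640 t=4:+1/46448640 = 23/25804800; (3j)²=42849/6466460 [(4 7 7; 0 -1 1)], sign=+1
B: triangle coeff Δ(4,7,7) = 1/58198140; Σ_t [1,4]: t=1:−1/52254720 t=2:+1/1935360 t=3:−1/725760 t=4:+1/2488320 = -5/10450944; (3j)²=31250/2909907 [(4 7 7; -1 3 -2)], sign=+1
I_A²/I_B² = (42849/6466460)/(31250/2909907) = 385641/625000

385641/625000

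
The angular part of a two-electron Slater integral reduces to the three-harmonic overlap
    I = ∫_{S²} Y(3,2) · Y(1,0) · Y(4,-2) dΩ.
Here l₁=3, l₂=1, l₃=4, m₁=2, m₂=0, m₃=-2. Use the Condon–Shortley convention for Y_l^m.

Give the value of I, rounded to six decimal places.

Checks pass: Σm=0; 8 even; l₃=4∈[2,4].
(2·3+1)(2·1+1)(2·4+1) = 189
Δ: 0! 6! 2! / 9! → 1/252
sum: t=0:+1/36 = 1/36
3j²(3 1 4; 0 0 0) = Δ·Π!·Σ² = 4/63  (sign +1)
sum: t=0:+1/120 = 1/120
3j²(3 1 4; 2 0 -2) = Δ·Π!·Σ² = 1/21  (sign +1)
combine: 4πI² = 189·4/63·1/21 = 4/7
take √, sign +1: I = 0.21324362

0.213244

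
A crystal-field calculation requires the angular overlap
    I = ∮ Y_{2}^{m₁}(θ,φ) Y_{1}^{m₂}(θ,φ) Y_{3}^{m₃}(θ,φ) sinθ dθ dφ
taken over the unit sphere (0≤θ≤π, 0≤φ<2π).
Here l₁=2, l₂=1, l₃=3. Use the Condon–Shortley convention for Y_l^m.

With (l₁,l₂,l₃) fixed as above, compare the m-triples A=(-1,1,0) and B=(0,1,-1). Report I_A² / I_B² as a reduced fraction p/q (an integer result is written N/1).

Shared (l₁,l₂,l₃)=(2,1,3): N and (l;000)² cancel in I_A²/I_B².
A: Δ = 0!·4!·2!/7! = 1/105; Racah Σ t=0..0: t=0:+1/12 = 1/12; ⇒ 3j(2 1 3; -1 1 0)² = 1/35, sgn -1
B: Δ = 0!·4!·2!/7! = 1/105; Racah Σ t=0..0: t=0:+1/8 = 1/8; ⇒ 3j(2 1 3; 0 1 -1)² = 2/35, sgn +1
I_A²/I_B² = (1/35)/(2/35) = 1/2

1/2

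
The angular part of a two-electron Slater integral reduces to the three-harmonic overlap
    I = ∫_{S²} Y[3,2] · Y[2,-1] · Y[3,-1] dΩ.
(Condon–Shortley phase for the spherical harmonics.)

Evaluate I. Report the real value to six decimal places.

Checks pass: Σm=0; 8 even; l₃=3∈[1,5].
(2·3+1)(2·2+1)(2·3+1) = 245
Δ: 2! 4! 2! / 9! → 1/3780
sum: t=0:+1/24 t=1:−1/4 t=2:+1/24 = -1/6
3j²(3 2 3; 0 0 0) = Δ·Π!·Σ² = 4/105  (sign +1)
sum: t=0:+1/12 t=1:−1/48 = 1/16
3j²(3 2 3; 2 -1 -1) = Δ·Π!·Σ² = 1/28  (sign +1)
combine: 4πI² = 245·4/105·1/28 = 1/3
take √, sign +1: I = 0.16286750

0.162868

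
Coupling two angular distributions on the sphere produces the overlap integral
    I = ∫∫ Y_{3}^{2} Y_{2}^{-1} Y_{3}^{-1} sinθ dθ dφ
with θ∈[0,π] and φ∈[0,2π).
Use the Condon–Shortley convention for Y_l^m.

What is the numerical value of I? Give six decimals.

0.162868

m-sum 0 ✓  L=8 even ✓  1≤3≤5 ✓
Π(2lᵢ+1) = 7×5×7 = 245
triangle coeff Δ(3,2,3) = 1/3780
Σ_t [0,2]: t=0:+1/24 t=1:−1/4 t=2:+1/24 = -1/6
(3j)²=4/105 [(3 2 3; 0 0 0)], sign=+1
Σ_t [0,1]: t=0:+1/12 t=1:−1/48 = 1/16
(3j)²=1/28 [(3 2 3; 2 -1 -1)], sign=+1
⇒ 4πI² = 1/3
I = (+1)√(1/3/(4π)) = 0.16286750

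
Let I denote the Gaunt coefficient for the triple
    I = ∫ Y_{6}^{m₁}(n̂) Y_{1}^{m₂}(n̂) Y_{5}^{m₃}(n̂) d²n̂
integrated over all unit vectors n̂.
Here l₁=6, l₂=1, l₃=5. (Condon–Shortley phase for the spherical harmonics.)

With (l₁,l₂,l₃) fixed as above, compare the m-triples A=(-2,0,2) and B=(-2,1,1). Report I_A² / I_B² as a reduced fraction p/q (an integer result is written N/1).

8/7

Shared (l₁,l₂,l₃)=(6,1,5): N and (l;000)² cancel in I_A²/I_B².
A: Δ = 2!·10!·0!/13! = 1/858; Racah Σ t=1..1: t=1:−1/30240 = -1/30240; ⇒ 3j(6 1 5; -2 0 2)² = 16/429, sgn +1
B: Δ = 2!·10!·0!/13! = 1/858; Racah Σ t=2..2: t=2:+1/34560 = 1/34560; ⇒ 3j(6 1 5; -2 1 1)² = 14/429, sgn +1
I_A²/I_B² = (16/429)/(14/429) = 8/7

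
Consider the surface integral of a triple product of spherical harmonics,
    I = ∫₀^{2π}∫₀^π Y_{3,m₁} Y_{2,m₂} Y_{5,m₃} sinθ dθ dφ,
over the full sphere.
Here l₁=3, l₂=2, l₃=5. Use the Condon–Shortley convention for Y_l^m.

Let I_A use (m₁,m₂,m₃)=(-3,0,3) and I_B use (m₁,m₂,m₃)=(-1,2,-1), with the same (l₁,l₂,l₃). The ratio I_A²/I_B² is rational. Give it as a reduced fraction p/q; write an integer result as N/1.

Shared (l₁,l₂,l₃)=(3,2,5): N and (l;000)² cancel in I_A²/I_B².
A: Δ = 0!·6!·4!/11! = 1/2310; Racah Σ t=0..0: t=0:+1/2880 = 1/2880; ⇒ 3j(3 2 5; -3 0 3)² = 2/165, sgn +1
B: Δ = 0!·6!·4!/11! = 1/2310; Racah Σ t=0..0: t=0:+1/1152 = 1/1152; ⇒ 3j(3 2 5; -1 2 -1)² = 1/154, sgn +1
I_A²/I_B² = (2/165)/(1/154) = 28/15

28/15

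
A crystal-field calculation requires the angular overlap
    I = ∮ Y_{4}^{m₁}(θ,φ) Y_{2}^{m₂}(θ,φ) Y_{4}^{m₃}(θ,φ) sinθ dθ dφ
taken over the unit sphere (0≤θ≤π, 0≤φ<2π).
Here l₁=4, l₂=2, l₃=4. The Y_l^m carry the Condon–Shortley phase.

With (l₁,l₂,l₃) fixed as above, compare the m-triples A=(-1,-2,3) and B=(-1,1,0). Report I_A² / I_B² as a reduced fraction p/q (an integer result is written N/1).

Same 4,2,4: normalisation and zero-m 3j drop out of the ratio.
A: Δ: 2! 6! 2! / 11! → 1/13860; sum: t=0:+1/480 = 1/480; 3j²(4 2 4; -1 -2 3) = Δ·Π!·Σ² = 3/110  (sign -1)
B: Δ: 2! 6! 2! / 11! → 1/13860; sum: t=1:−1/96 t=2:+1/72 = 1/288; 3j²(4 2 4; -1 1 0) = Δ·Π!·Σ² = 1/462  (sign +1)
I_A²/I_B² = (3/110)/(1/462) = 63/5

63/5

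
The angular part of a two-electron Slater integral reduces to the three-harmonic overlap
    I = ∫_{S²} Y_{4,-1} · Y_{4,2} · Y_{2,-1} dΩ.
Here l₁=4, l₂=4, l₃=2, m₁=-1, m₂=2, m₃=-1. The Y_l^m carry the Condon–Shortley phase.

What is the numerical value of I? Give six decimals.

Checks pass: Σm=0; 10 even; l₃=2∈[0,8].
(2·4+1)(2·4+1)(2·2+1) = 405
Δ: 6! 2! 2! / 11! → 1/13860
sum: t=2:+1/192 t=3:−1/36 t=4:+1/192 = -5/288
3j²(4 4 2; 0 0 0) = Δ·Π!·Σ² = 20/693  (sign -1)
sum: t=4:+1/96 t=5:−1/240 = 1/160
3j²(4 4 2; -1 2 -1) = Δ·Π!·Σ² = 27/1540  (sign -1)
combine: 4πI² = 405·20/693·27/1540 = 1215/5929
take √, sign +1: I = 0.12770047

0.127700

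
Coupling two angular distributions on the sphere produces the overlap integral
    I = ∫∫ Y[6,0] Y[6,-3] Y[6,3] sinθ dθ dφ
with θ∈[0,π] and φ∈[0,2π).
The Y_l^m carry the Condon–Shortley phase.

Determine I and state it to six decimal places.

Checks pass: Σm=0; 18 even; l₃=6∈[0,12].
(2·6+1)(2·6+1)(2·6+1) = 2197
Δ: 6! 6! 6! / 19! → 1/325909584
sum: t=0:+1/373248000 t=1:−1/1728000 t=2:+1/110592 t=3:−1/46656 t=4:+1/110592 t=5:−1/1728000 t=6:+1/373248000 = -7/1555200
3j²(6 6 6; 0 0 0) = Δ·Π!·Σ² = 400/46189  (sign -1)
sum: t=0:+1/18662400 t=1:−1/691200 t=2:+1/276480 t=3:−1/933120 = 43/37324800
3j²(6 6 6; 0 -3 3) = Δ·Π!·Σ² = 1849/184756  (sign -1)
combine: 4πI² = 2197·400/46189·1849/184756 = 2403700/12623809
take √, sign +1: I = 0.12309488

0.123095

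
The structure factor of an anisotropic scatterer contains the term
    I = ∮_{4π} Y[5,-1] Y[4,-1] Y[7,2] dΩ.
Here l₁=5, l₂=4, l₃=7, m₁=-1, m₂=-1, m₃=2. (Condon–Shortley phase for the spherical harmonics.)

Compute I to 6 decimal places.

0.139430

Rules hold: Σm=0, L=16 even, 1≤7≤9.
N = 11·9·15 = 1485
Δ = 2!·8!·6!/17! = 1/6126120
Racah Σ t=0..2: t=0:+1/69120 t=1:−1/20736 t=2:+1/69120 = -1/51840
⇒ 3j(5 4 7; 0 0 0)² = 280/21879, sgn +1
Racah Σ t=0..2: t=0:+1/103680 t=1:−1/34560 t=2:+1/138240 = -1/82944
⇒ 3j(5 4 7; -1 -1 2)² = 125/9724, sgn +1
4πI² = N·(3j₀)²·(3jₘ)² = 131250/537251
I = +1·√(0.244299/4π) = 0.13942996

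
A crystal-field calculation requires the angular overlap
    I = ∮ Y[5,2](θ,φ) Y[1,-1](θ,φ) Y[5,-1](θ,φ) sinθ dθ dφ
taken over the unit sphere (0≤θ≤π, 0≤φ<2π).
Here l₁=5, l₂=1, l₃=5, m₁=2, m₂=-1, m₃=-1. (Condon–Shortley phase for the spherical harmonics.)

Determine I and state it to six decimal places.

0.000000

Σlᵢ=11 odd — θ-integrand is odd under cosθ→−cosθ; I=0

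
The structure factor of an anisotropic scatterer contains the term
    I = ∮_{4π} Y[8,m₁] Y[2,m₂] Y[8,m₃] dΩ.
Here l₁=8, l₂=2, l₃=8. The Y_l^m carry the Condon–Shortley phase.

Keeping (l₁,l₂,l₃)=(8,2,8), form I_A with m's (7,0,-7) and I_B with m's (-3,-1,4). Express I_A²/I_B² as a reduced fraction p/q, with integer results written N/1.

125/98

Same 8,2,8: normalisation and zero-m 3j drop out of the ratio.
A: Δ: 2! 14! 2! / 19! → 1/348840; sum: t=0:+1/24908083200 t=1:−1/87178291200 = 1/34871316480; 3j²(8 2 8; 7 0 -7) = Δ·Π!·Σ² = 125/7752  (sign -1)
B: Δ: 2! 14! 2! / 19! → 1/348840; sum: t=0:+1/479001600 t=1:−1/174182400 = -1/273715200; 3j²(8 2 8; -3 -1 4) = Δ·Π!·Σ² = 49/3876  (sign -1)
I_A²/I_B² = (125/7752)/(49/3876) = 125/98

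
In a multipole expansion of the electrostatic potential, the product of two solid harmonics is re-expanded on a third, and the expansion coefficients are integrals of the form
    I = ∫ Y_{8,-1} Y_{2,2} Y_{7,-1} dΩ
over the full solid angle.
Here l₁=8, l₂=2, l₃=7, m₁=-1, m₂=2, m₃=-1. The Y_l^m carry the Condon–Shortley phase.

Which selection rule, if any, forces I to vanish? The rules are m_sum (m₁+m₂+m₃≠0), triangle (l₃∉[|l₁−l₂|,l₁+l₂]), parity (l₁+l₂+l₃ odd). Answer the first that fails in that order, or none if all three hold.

m₁+m₂+m₃ = -1 + 2 − 1 = 0  ✓
triangle: |8−2|=6 ≤ l₃=7 ≤ 8+2=10  ✓
parity: l₁+l₂+l₃ = 17 is odd  ✗

parity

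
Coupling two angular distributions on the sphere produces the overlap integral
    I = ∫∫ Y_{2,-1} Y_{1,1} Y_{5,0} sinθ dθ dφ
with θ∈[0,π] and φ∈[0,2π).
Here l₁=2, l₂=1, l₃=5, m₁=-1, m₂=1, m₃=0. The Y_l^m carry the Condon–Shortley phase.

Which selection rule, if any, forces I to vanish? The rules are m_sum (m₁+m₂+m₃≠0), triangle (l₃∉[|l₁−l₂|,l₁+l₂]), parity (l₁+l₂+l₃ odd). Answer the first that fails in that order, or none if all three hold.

Σmᵢ = 0  ✓
l₃∈[|l₁−l₂|,l₁+l₂]=[1,3], have l₃=5  ✗
Σlᵢ = 8 ⇒ even

triangle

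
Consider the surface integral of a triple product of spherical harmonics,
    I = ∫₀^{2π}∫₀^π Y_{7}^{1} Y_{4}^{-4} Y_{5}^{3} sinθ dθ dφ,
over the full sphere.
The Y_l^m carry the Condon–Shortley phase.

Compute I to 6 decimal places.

Checks pass: Σm=0; 16 even; l₃=5∈[3,11].
(2·7+1)(2·4+1)(2·5+1) = 1485
Δ: 6! 8! 2! / 17! → 1/6126120
sum: t=2:+1/69120 t=3:−1/20736 t=4:+1/69120 = -1/51840
3j²(7 4 5; 0 0 0) = Δ·Π!·Σ² = 280/21879  (sign +1)
sum: t=0:+1/2073600 = 1/2073600
3j²(7 4 5; 1 -4 3) = Δ·Π!·Σ² = 392/109395  (sign +1)
combine: 4πI² = 1485·280/21879·392/109395 = 109760/1611753
take √, sign +1: I = 0.07361526

0.073615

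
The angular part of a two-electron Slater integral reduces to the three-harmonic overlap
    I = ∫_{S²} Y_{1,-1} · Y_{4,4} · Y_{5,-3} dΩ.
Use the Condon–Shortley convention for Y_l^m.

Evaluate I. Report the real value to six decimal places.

-0.049106

Rules hold: Σm=0, L=10 even, 3≤5≤5.
N = 3·9·11 = 297
Δ = 0!·2!·8!/11! = 1/495
Racah Σ t=0..0: t=0:+1/576 = 1/576
⇒ 3j(1 4 5; 0 0 0)² = 5/99, sgn -1
Racah Σ t=0..0: t=0:+1/80640 = 1/80640
⇒ 3j(1 4 5; -1 4 -3)² = 1/495, sgn +1
4πI² = N·(3j₀)²·(3jₘ)² = 1/33
I = -1·√(0.030303/4π) = -0.04910640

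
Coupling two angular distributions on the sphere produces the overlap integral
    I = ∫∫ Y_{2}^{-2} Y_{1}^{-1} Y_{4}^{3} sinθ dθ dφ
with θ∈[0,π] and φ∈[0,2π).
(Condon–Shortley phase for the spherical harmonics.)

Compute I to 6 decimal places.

|2−1|≤4≤2+1 violated ⇒ I = 0

0.000000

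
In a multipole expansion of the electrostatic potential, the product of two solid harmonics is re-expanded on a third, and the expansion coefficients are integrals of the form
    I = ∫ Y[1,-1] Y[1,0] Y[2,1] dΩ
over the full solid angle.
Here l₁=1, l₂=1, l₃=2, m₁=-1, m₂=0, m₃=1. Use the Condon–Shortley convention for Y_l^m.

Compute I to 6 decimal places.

-0.218510

Checks pass: Σm=0; 4 even; l₃=2∈[0,2].
(2·1+1)(2·1+1)(2·2+1) = 45
Δ: 0! 2! 2! / 5! → 1/30
sum: t=0:+1/1 = 1/1
3j²(1 1 2; 0 0 0) = Δ·Π!·Σ² = 2/15  (sign +1)
sum: t=0:+1/2 = 1/2
3j²(1 1 2; -1 0 1) = Δ·Π!·Σ² = 1/10  (sign -1)
combine: 4πI² = 45·2/15·1/10 = 3/5
take √, sign -1: I = -0.21850969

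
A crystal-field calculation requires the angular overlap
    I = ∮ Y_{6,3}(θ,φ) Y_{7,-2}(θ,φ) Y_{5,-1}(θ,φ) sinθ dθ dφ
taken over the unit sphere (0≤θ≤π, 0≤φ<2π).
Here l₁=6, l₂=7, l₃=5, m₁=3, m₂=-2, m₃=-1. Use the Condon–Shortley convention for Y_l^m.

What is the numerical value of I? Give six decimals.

m-sum 0 ✓  L=18 even ✓  1≤5≤13 ✓
Π(2lᵢ+1) = 13×15×11 = 2145
triangle coeff Δ(6,7,5) = 1/174594420
Σ_t [2,6]: t=2:+1/4147200 t=3:−1/207360 t=4:+1/82944 t=5:−1/207360 t=6:+1/4147200 = 1/345600
(3j)²=420/46189 [(6 7 5; 0 0 0)], sign=-1
Σ_t [0,3]: t=0:+1/29030400 t=1:−1/967680 t=2:+1/311040 t=3:−1/829440 = 11/10886400
(3j)²=1408/146965 [(6 7 5; 3 -2 -1)], sign=+1
⇒ 4πI² = 253440/1356277
I = (-1)√(253440/1356277/(4π)) = -0.12194344

-0.121943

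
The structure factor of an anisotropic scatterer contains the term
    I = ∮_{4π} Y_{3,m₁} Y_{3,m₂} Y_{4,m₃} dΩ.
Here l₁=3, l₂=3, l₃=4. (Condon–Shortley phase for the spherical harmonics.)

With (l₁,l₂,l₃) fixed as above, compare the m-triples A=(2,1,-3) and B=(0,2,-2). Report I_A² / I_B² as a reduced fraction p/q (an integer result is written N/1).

14/3

Shared (l₁,l₂,l₃)=(3,3,4): N and (l;000)² cancel in I_A²/I_B².
A: Δ = 2!·4!·4!/11! = 1/34650; Racah Σ t=0..1: t=0:+1/288 t=1:−1/144 = -1/288; ⇒ 3j(3 3 4; 2 1 -3)² = 1/99, sgn +1
B: Δ = 2!·4!·4!/11! = 1/34650; Racah Σ t=1..2: t=1:−1/96 t=2:+1/72 = 1/288; ⇒ 3j(3 3 4; 0 2 -2)² = 1/462, sgn +1
I_A²/I_B² = (1/99)/(1/462) = 14/3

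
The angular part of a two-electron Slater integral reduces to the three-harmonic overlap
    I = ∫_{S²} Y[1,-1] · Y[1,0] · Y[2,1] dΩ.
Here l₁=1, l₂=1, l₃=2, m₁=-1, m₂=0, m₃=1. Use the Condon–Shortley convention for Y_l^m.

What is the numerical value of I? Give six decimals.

-0.218510

m-sum 0 ✓  L=4 even ✓  0≤2≤2 ✓
Π(2lᵢ+1) = 3×3×5 = 45
triangle coeff Δ(1,1,2) = 1/30
Σ_t [0,0]: t=0:+1/1 = 1/1
(3j)²=2/15 [(1 1 2; 0 0 0)], sign=+1
Σ_t [0,0]: t=0:+1/2 = 1/2
(3j)²=1/10 [(1 1 2; -1 0 1)], sign=-1
⇒ 4πI² = 3/5
I = (-1)√(3/5/(4π)) = -0.21850969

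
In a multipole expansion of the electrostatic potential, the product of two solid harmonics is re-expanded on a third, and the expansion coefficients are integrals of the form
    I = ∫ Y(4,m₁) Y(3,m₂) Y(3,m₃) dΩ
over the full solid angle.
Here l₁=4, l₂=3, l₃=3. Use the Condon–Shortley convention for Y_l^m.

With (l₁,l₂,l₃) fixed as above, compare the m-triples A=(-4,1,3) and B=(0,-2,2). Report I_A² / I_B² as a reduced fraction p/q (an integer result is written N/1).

6/7

Same 4,3,3: normalisation and zero-m 3j drop out of the ratio.
A: Δ: 4! 4! 2! / 11! → 1/34650; sum: t=4:+1/1152 = 1/1152; 3j²(4 3 3; -4 1 3) = Δ·Π!·Σ² = 1/33  (sign +1)
B: Δ: 4! 4! 2! / 11! → 1/34650; sum: t=0:+1/576 t=1:−1/72 = -7/576; 3j²(4 3 3; 0 -2 2) = Δ·Π!·Σ² = 7/198  (sign +1)
I_A²/I_B² = (1/33)/(7/198) = 6/7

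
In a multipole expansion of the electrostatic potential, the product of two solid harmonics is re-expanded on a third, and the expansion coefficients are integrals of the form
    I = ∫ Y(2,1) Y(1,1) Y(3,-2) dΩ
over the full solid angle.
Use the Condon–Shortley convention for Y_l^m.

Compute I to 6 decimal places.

Rules hold: Σm=0, L=6 even, 1≤3≤3.
N = 5·3·7 = 105
Δ = 0!·4!·2!/7! = 1/105
Racah Σ t=0..0: t=0:+1/4 = 1/4
⇒ 3j(2 1 3; 0 0 0)² = 3/35, sgn -1
Racah Σ t=0..0: t=0:+1/12 = 1/12
⇒ 3j(2 1 3; 1 1 -2)² = 2/21, sgn -1
4πI² = N·(3j₀)²·(3jₘ)² = 6/7
I = +1·√(0.857143/4π) = 0.26116903

0.261169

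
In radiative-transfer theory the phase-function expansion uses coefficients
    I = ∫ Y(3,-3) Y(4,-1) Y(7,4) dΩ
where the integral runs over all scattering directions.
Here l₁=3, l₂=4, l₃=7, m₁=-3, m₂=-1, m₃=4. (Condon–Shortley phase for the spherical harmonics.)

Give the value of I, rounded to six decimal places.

Rules hold: Σm=0, L=14 even, 1≤7≤7.
N = 7·9·15 = 945
Δ = 0!·6!·8!/15! = 1/45045
Racah Σ t=0..0: t=0:+1/20736 = 1/20736
⇒ 3j(3 4 7; 0 0 0)² = 35/1287, sgn -1
Racah Σ t=0..0: t=0:+1/518400 = 1/518400
⇒ 3j(3 4 7; -3 -1 4)² = 2/195, sgn -1
4πI² = N·(3j₀)²·(3jₘ)² = 490/1859
I = +1·√(0.263583/4π) = 0.14482829

0.144828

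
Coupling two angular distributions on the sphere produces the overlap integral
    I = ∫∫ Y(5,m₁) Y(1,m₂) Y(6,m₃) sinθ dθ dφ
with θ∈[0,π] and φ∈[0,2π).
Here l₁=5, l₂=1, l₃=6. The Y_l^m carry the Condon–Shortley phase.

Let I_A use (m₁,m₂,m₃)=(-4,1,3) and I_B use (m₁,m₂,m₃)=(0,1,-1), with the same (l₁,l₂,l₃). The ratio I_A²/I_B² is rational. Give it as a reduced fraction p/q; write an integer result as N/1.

1/7

l's match ⇒ only the (l;m) 3-j factors differ between A and B.
A: triangle coeff Δ(5,1,6) = 1/858; Σ_t [0,0]: t=0:+1/725760 = 1/725760; (3j)²=1/286 [(5 1 6; -4 1 3)], sign=-1
B: triangle coeff Δ(5,1,6) = 1/858; Σ_t [0,0]: t=0:+1/28800 = 1/28800; (3j)²=7/286 [(5 1 6; 0 1 -1)], sign=-1
I_A²/I_B² = (1/286)/(7/286) = 1/7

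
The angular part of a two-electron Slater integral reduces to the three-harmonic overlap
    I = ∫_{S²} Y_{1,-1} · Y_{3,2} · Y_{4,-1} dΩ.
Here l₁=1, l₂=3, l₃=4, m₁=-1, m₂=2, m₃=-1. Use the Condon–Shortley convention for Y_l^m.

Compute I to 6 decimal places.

Checks pass: Σm=0; 8 even; l₃=4∈[2,4].
(2·1+1)(2·3+1)(2·4+1) = 189
Δ: 0! 2! 6! / 9! → 1/252
sum: t=0:+1/36 = 1/36
3j²(1 3 4; 0 0 0) = Δ·Π!·Σ² = 4/63  (sign +1)
sum: t=0:+1/240 = 1/240
3j²(1 3 4; -1 2 -1) = Δ·Π!·Σ² = 1/84  (sign -1)
combine: 4πI² = 189·4/63·1/84 = 1/7
take √, sign -1: I = -0.10662181

-0.106622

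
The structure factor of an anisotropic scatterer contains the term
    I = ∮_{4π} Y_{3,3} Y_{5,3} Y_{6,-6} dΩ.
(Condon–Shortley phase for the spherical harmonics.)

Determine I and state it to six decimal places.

Checks pass: Σm=0; 14 even; l₃=6∈[2,8].
(2·3+1)(2·5+1)(2·6+1) = 1001
Δ: 2! 4! 8! / 15! → 1/675675
sum: t=0:+1/8640 t=1:−1/2304 t=2:+1/8640 = -7/34560
3j²(3 5 6; 0 0 0) = Δ·Π!·Σ² = 7/429  (sign -1)
sum: t=0:+1/1935360 = 1/1935360
3j²(3 5 6; 3 3 -6) = Δ·Π!·Σ² = 1/91  (sign +1)
combine: 4πI² = 1001·7/429·1/91 = 7/39
take √, sign -1: I = -0.11951207

-0.119512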